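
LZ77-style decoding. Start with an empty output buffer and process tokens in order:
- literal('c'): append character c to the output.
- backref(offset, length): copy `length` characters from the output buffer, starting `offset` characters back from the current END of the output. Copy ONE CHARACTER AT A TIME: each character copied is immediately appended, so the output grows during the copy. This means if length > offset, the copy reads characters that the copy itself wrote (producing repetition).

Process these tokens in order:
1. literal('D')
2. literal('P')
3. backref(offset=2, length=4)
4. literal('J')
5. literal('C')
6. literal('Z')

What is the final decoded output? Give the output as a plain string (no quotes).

Answer: DPDPDPJCZ

Derivation:
Token 1: literal('D'). Output: "D"
Token 2: literal('P'). Output: "DP"
Token 3: backref(off=2, len=4) (overlapping!). Copied 'DPDP' from pos 0. Output: "DPDPDP"
Token 4: literal('J'). Output: "DPDPDPJ"
Token 5: literal('C'). Output: "DPDPDPJC"
Token 6: literal('Z'). Output: "DPDPDPJCZ"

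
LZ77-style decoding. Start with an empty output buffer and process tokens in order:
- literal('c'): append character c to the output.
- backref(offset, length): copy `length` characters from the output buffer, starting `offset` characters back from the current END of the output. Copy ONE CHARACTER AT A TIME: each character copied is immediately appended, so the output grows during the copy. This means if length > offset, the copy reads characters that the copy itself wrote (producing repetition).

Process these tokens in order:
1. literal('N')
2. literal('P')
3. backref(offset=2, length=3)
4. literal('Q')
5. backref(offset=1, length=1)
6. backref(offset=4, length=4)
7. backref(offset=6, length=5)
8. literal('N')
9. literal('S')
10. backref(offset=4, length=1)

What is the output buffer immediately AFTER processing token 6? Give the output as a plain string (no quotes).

Answer: NPNPNQQPNQQ

Derivation:
Token 1: literal('N'). Output: "N"
Token 2: literal('P'). Output: "NP"
Token 3: backref(off=2, len=3) (overlapping!). Copied 'NPN' from pos 0. Output: "NPNPN"
Token 4: literal('Q'). Output: "NPNPNQ"
Token 5: backref(off=1, len=1). Copied 'Q' from pos 5. Output: "NPNPNQQ"
Token 6: backref(off=4, len=4). Copied 'PNQQ' from pos 3. Output: "NPNPNQQPNQQ"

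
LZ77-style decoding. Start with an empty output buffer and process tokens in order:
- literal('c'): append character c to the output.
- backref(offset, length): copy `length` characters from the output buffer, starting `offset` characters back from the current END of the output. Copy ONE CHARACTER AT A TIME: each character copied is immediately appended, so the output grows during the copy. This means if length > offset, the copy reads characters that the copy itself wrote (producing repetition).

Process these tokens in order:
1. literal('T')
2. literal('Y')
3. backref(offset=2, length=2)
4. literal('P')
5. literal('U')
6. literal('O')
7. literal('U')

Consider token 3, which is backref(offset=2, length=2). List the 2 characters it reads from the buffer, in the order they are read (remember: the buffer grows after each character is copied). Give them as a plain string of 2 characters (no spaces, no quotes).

Answer: TY

Derivation:
Token 1: literal('T'). Output: "T"
Token 2: literal('Y'). Output: "TY"
Token 3: backref(off=2, len=2). Buffer before: "TY" (len 2)
  byte 1: read out[0]='T', append. Buffer now: "TYT"
  byte 2: read out[1]='Y', append. Buffer now: "TYTY"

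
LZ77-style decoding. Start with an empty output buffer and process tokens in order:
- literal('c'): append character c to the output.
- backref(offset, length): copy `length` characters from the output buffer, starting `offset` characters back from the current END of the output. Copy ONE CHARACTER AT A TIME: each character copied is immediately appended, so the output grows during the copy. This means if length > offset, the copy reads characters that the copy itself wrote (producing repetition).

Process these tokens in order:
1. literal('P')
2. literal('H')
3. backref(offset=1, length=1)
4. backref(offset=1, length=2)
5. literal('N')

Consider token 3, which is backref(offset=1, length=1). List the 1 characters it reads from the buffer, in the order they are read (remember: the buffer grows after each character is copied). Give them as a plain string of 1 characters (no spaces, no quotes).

Answer: H

Derivation:
Token 1: literal('P'). Output: "P"
Token 2: literal('H'). Output: "PH"
Token 3: backref(off=1, len=1). Buffer before: "PH" (len 2)
  byte 1: read out[1]='H', append. Buffer now: "PHH"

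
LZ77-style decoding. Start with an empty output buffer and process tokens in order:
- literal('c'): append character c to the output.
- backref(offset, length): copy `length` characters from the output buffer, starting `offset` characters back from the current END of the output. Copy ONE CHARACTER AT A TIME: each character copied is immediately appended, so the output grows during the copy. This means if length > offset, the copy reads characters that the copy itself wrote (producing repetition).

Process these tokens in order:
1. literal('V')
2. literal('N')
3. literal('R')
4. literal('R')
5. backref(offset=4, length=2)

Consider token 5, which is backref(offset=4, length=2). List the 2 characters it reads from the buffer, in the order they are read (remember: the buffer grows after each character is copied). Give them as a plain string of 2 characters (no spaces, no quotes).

Token 1: literal('V'). Output: "V"
Token 2: literal('N'). Output: "VN"
Token 3: literal('R'). Output: "VNR"
Token 4: literal('R'). Output: "VNRR"
Token 5: backref(off=4, len=2). Buffer before: "VNRR" (len 4)
  byte 1: read out[0]='V', append. Buffer now: "VNRRV"
  byte 2: read out[1]='N', append. Buffer now: "VNRRVN"

Answer: VN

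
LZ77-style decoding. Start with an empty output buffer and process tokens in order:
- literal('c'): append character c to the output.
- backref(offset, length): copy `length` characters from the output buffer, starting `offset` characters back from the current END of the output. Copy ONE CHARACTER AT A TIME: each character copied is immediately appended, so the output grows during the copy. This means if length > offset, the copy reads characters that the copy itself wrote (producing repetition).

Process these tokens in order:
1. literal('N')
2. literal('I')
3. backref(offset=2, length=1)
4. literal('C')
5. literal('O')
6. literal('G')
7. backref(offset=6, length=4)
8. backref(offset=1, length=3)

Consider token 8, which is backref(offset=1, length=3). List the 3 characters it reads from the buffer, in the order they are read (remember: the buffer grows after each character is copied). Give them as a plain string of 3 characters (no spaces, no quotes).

Token 1: literal('N'). Output: "N"
Token 2: literal('I'). Output: "NI"
Token 3: backref(off=2, len=1). Copied 'N' from pos 0. Output: "NIN"
Token 4: literal('C'). Output: "NINC"
Token 5: literal('O'). Output: "NINCO"
Token 6: literal('G'). Output: "NINCOG"
Token 7: backref(off=6, len=4). Copied 'NINC' from pos 0. Output: "NINCOGNINC"
Token 8: backref(off=1, len=3). Buffer before: "NINCOGNINC" (len 10)
  byte 1: read out[9]='C', append. Buffer now: "NINCOGNINCC"
  byte 2: read out[10]='C', append. Buffer now: "NINCOGNINCCC"
  byte 3: read out[11]='C', append. Buffer now: "NINCOGNINCCCC"

Answer: CCC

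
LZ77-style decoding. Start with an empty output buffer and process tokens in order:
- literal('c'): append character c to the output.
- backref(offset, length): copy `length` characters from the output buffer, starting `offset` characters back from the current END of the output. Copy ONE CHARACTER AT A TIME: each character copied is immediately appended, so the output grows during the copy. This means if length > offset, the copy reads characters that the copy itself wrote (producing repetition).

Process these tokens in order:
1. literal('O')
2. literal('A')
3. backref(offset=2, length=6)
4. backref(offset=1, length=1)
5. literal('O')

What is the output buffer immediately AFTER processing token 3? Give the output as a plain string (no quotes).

Answer: OAOAOAOA

Derivation:
Token 1: literal('O'). Output: "O"
Token 2: literal('A'). Output: "OA"
Token 3: backref(off=2, len=6) (overlapping!). Copied 'OAOAOA' from pos 0. Output: "OAOAOAOA"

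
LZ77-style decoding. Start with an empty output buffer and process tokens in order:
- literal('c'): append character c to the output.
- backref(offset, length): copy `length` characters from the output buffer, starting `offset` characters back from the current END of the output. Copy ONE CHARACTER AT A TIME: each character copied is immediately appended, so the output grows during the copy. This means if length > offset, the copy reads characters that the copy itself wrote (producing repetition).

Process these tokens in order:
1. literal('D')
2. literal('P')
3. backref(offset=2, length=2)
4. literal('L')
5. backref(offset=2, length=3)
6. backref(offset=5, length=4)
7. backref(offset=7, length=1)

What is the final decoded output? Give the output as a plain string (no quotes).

Answer: DPDPLPLPPLPLP

Derivation:
Token 1: literal('D'). Output: "D"
Token 2: literal('P'). Output: "DP"
Token 3: backref(off=2, len=2). Copied 'DP' from pos 0. Output: "DPDP"
Token 4: literal('L'). Output: "DPDPL"
Token 5: backref(off=2, len=3) (overlapping!). Copied 'PLP' from pos 3. Output: "DPDPLPLP"
Token 6: backref(off=5, len=4). Copied 'PLPL' from pos 3. Output: "DPDPLPLPPLPL"
Token 7: backref(off=7, len=1). Copied 'P' from pos 5. Output: "DPDPLPLPPLPLP"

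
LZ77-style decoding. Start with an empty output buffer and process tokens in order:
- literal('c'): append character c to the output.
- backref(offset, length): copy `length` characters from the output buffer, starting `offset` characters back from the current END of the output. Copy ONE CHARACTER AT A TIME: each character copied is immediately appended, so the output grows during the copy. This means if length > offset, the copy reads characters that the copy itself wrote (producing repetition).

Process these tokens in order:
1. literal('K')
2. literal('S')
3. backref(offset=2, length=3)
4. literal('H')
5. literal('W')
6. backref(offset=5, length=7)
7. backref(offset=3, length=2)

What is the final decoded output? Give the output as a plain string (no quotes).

Token 1: literal('K'). Output: "K"
Token 2: literal('S'). Output: "KS"
Token 3: backref(off=2, len=3) (overlapping!). Copied 'KSK' from pos 0. Output: "KSKSK"
Token 4: literal('H'). Output: "KSKSKH"
Token 5: literal('W'). Output: "KSKSKHW"
Token 6: backref(off=5, len=7) (overlapping!). Copied 'KSKHWKS' from pos 2. Output: "KSKSKHWKSKHWKS"
Token 7: backref(off=3, len=2). Copied 'WK' from pos 11. Output: "KSKSKHWKSKHWKSWK"

Answer: KSKSKHWKSKHWKSWK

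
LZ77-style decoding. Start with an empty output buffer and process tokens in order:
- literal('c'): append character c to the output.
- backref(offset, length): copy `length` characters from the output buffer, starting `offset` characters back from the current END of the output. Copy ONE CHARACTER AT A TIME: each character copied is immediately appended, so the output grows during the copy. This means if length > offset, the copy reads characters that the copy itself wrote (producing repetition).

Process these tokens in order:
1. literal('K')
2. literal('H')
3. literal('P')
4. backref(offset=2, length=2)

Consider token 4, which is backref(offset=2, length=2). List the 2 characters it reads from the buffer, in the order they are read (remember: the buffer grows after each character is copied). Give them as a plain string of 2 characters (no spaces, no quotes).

Answer: HP

Derivation:
Token 1: literal('K'). Output: "K"
Token 2: literal('H'). Output: "KH"
Token 3: literal('P'). Output: "KHP"
Token 4: backref(off=2, len=2). Buffer before: "KHP" (len 3)
  byte 1: read out[1]='H', append. Buffer now: "KHPH"
  byte 2: read out[2]='P', append. Buffer now: "KHPHP"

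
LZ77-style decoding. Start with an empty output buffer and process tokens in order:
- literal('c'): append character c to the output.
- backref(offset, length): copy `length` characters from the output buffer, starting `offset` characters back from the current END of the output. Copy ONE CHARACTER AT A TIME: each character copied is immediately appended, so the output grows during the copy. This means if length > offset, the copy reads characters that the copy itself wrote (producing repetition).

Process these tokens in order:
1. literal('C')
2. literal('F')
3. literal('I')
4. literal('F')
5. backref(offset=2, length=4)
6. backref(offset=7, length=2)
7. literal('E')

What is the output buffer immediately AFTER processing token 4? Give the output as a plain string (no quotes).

Answer: CFIF

Derivation:
Token 1: literal('C'). Output: "C"
Token 2: literal('F'). Output: "CF"
Token 3: literal('I'). Output: "CFI"
Token 4: literal('F'). Output: "CFIF"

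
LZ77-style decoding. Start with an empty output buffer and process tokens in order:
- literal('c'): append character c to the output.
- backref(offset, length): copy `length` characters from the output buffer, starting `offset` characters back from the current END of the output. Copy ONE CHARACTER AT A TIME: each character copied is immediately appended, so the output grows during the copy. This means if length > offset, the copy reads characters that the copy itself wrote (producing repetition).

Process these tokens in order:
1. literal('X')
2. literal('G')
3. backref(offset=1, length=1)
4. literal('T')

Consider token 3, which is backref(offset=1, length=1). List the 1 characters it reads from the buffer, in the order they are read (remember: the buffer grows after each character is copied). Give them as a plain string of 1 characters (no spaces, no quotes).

Answer: G

Derivation:
Token 1: literal('X'). Output: "X"
Token 2: literal('G'). Output: "XG"
Token 3: backref(off=1, len=1). Buffer before: "XG" (len 2)
  byte 1: read out[1]='G', append. Buffer now: "XGG"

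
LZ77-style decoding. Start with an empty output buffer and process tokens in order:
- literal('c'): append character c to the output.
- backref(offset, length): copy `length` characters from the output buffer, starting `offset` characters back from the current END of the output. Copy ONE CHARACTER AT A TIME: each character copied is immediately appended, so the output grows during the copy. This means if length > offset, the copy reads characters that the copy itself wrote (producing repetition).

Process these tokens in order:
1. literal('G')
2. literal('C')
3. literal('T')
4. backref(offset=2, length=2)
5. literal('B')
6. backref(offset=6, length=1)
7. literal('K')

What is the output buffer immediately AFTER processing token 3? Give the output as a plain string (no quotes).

Token 1: literal('G'). Output: "G"
Token 2: literal('C'). Output: "GC"
Token 3: literal('T'). Output: "GCT"

Answer: GCT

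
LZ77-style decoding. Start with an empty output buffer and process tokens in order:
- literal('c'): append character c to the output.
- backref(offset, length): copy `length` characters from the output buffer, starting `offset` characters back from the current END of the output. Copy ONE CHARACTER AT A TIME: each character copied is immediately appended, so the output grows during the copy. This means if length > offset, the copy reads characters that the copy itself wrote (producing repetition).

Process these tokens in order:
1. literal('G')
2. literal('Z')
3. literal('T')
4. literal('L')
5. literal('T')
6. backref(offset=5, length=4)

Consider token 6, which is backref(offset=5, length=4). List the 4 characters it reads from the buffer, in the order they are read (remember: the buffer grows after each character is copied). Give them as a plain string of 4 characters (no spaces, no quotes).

Token 1: literal('G'). Output: "G"
Token 2: literal('Z'). Output: "GZ"
Token 3: literal('T'). Output: "GZT"
Token 4: literal('L'). Output: "GZTL"
Token 5: literal('T'). Output: "GZTLT"
Token 6: backref(off=5, len=4). Buffer before: "GZTLT" (len 5)
  byte 1: read out[0]='G', append. Buffer now: "GZTLTG"
  byte 2: read out[1]='Z', append. Buffer now: "GZTLTGZ"
  byte 3: read out[2]='T', append. Buffer now: "GZTLTGZT"
  byte 4: read out[3]='L', append. Buffer now: "GZTLTGZTL"

Answer: GZTL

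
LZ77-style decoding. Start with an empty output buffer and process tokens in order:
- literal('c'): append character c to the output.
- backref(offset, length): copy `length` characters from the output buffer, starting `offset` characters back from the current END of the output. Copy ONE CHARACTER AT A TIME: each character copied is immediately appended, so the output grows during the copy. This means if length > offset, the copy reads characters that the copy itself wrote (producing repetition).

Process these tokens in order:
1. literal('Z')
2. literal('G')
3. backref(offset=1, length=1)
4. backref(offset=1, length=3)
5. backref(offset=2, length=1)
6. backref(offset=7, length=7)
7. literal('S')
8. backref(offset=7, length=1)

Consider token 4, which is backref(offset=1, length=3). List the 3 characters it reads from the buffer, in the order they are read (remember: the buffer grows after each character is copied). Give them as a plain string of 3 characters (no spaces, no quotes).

Answer: GGG

Derivation:
Token 1: literal('Z'). Output: "Z"
Token 2: literal('G'). Output: "ZG"
Token 3: backref(off=1, len=1). Copied 'G' from pos 1. Output: "ZGG"
Token 4: backref(off=1, len=3). Buffer before: "ZGG" (len 3)
  byte 1: read out[2]='G', append. Buffer now: "ZGGG"
  byte 2: read out[3]='G', append. Buffer now: "ZGGGG"
  byte 3: read out[4]='G', append. Buffer now: "ZGGGGG"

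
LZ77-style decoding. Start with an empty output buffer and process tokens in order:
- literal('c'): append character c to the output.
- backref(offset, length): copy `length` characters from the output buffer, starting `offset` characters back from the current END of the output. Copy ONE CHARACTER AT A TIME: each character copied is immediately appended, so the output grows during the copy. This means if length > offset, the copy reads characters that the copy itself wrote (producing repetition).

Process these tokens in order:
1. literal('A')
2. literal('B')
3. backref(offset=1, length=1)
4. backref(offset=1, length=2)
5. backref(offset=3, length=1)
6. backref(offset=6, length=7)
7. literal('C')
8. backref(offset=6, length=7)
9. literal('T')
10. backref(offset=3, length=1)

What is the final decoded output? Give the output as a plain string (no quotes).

Token 1: literal('A'). Output: "A"
Token 2: literal('B'). Output: "AB"
Token 3: backref(off=1, len=1). Copied 'B' from pos 1. Output: "ABB"
Token 4: backref(off=1, len=2) (overlapping!). Copied 'BB' from pos 2. Output: "ABBBB"
Token 5: backref(off=3, len=1). Copied 'B' from pos 2. Output: "ABBBBB"
Token 6: backref(off=6, len=7) (overlapping!). Copied 'ABBBBBA' from pos 0. Output: "ABBBBBABBBBBA"
Token 7: literal('C'). Output: "ABBBBBABBBBBAC"
Token 8: backref(off=6, len=7) (overlapping!). Copied 'BBBBACB' from pos 8. Output: "ABBBBBABBBBBACBBBBACB"
Token 9: literal('T'). Output: "ABBBBBABBBBBACBBBBACBT"
Token 10: backref(off=3, len=1). Copied 'C' from pos 19. Output: "ABBBBBABBBBBACBBBBACBTC"

Answer: ABBBBBABBBBBACBBBBACBTC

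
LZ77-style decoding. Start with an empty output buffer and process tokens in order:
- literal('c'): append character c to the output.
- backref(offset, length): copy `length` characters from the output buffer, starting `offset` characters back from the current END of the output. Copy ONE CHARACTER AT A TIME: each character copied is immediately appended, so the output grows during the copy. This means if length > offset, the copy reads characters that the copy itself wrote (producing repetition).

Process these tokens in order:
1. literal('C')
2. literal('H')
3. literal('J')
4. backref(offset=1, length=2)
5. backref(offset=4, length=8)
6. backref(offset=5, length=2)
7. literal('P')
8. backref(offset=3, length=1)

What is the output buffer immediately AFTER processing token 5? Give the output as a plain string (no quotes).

Answer: CHJJJHJJJHJJJ

Derivation:
Token 1: literal('C'). Output: "C"
Token 2: literal('H'). Output: "CH"
Token 3: literal('J'). Output: "CHJ"
Token 4: backref(off=1, len=2) (overlapping!). Copied 'JJ' from pos 2. Output: "CHJJJ"
Token 5: backref(off=4, len=8) (overlapping!). Copied 'HJJJHJJJ' from pos 1. Output: "CHJJJHJJJHJJJ"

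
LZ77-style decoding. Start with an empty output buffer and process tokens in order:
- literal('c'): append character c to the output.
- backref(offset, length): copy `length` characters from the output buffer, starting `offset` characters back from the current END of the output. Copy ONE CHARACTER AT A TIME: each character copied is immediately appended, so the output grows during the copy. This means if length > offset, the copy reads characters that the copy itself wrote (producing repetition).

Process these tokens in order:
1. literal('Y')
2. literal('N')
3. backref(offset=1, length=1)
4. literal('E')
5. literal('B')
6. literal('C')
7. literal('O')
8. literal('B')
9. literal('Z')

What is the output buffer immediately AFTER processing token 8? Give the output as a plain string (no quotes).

Answer: YNNEBCOB

Derivation:
Token 1: literal('Y'). Output: "Y"
Token 2: literal('N'). Output: "YN"
Token 3: backref(off=1, len=1). Copied 'N' from pos 1. Output: "YNN"
Token 4: literal('E'). Output: "YNNE"
Token 5: literal('B'). Output: "YNNEB"
Token 6: literal('C'). Output: "YNNEBC"
Token 7: literal('O'). Output: "YNNEBCO"
Token 8: literal('B'). Output: "YNNEBCOB"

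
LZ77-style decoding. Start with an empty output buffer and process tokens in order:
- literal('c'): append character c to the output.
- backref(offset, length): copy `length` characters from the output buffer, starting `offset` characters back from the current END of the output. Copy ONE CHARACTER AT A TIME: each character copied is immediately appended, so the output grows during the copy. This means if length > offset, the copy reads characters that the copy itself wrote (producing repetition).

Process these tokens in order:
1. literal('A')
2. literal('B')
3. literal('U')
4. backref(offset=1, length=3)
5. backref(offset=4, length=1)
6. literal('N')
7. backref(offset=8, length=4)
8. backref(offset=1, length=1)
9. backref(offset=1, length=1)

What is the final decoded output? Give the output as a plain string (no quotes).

Token 1: literal('A'). Output: "A"
Token 2: literal('B'). Output: "AB"
Token 3: literal('U'). Output: "ABU"
Token 4: backref(off=1, len=3) (overlapping!). Copied 'UUU' from pos 2. Output: "ABUUUU"
Token 5: backref(off=4, len=1). Copied 'U' from pos 2. Output: "ABUUUUU"
Token 6: literal('N'). Output: "ABUUUUUN"
Token 7: backref(off=8, len=4). Copied 'ABUU' from pos 0. Output: "ABUUUUUNABUU"
Token 8: backref(off=1, len=1). Copied 'U' from pos 11. Output: "ABUUUUUNABUUU"
Token 9: backref(off=1, len=1). Copied 'U' from pos 12. Output: "ABUUUUUNABUUUU"

Answer: ABUUUUUNABUUUU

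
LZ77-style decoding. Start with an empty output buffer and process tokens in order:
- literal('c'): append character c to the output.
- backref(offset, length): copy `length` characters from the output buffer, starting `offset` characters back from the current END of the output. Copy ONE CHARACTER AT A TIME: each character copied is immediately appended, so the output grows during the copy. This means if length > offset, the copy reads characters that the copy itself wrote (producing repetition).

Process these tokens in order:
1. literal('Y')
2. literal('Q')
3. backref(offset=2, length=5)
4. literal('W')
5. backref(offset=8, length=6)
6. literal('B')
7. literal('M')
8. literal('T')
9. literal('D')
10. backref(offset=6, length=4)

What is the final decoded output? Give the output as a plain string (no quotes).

Token 1: literal('Y'). Output: "Y"
Token 2: literal('Q'). Output: "YQ"
Token 3: backref(off=2, len=5) (overlapping!). Copied 'YQYQY' from pos 0. Output: "YQYQYQY"
Token 4: literal('W'). Output: "YQYQYQYW"
Token 5: backref(off=8, len=6). Copied 'YQYQYQ' from pos 0. Output: "YQYQYQYWYQYQYQ"
Token 6: literal('B'). Output: "YQYQYQYWYQYQYQB"
Token 7: literal('M'). Output: "YQYQYQYWYQYQYQBM"
Token 8: literal('T'). Output: "YQYQYQYWYQYQYQBMT"
Token 9: literal('D'). Output: "YQYQYQYWYQYQYQBMTD"
Token 10: backref(off=6, len=4). Copied 'YQBM' from pos 12. Output: "YQYQYQYWYQYQYQBMTDYQBM"

Answer: YQYQYQYWYQYQYQBMTDYQBM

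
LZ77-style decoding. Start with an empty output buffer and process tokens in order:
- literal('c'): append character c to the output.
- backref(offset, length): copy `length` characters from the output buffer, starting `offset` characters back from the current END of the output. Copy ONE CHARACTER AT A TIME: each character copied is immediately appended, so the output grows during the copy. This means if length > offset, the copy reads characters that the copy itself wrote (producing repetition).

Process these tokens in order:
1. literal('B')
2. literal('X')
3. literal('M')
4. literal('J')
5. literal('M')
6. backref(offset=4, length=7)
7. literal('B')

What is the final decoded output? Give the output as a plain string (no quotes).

Answer: BXMJMXMJMXMJB

Derivation:
Token 1: literal('B'). Output: "B"
Token 2: literal('X'). Output: "BX"
Token 3: literal('M'). Output: "BXM"
Token 4: literal('J'). Output: "BXMJ"
Token 5: literal('M'). Output: "BXMJM"
Token 6: backref(off=4, len=7) (overlapping!). Copied 'XMJMXMJ' from pos 1. Output: "BXMJMXMJMXMJ"
Token 7: literal('B'). Output: "BXMJMXMJMXMJB"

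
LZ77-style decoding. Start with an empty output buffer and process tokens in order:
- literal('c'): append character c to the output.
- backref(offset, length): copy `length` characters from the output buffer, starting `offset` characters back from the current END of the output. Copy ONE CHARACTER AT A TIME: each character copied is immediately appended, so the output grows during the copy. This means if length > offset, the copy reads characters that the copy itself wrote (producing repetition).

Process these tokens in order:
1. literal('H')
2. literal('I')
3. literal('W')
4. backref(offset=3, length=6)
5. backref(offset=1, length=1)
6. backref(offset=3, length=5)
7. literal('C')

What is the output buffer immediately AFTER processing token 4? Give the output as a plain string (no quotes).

Token 1: literal('H'). Output: "H"
Token 2: literal('I'). Output: "HI"
Token 3: literal('W'). Output: "HIW"
Token 4: backref(off=3, len=6) (overlapping!). Copied 'HIWHIW' from pos 0. Output: "HIWHIWHIW"

Answer: HIWHIWHIW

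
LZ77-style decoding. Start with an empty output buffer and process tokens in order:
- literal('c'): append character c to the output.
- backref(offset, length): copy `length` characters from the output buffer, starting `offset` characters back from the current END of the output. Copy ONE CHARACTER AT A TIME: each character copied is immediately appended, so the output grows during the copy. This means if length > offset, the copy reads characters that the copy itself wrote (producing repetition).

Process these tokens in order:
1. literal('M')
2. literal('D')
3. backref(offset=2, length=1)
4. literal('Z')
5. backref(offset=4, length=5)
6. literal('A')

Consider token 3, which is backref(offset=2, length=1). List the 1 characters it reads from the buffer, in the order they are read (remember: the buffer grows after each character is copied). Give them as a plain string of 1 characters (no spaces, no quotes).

Answer: M

Derivation:
Token 1: literal('M'). Output: "M"
Token 2: literal('D'). Output: "MD"
Token 3: backref(off=2, len=1). Buffer before: "MD" (len 2)
  byte 1: read out[0]='M', append. Buffer now: "MDM"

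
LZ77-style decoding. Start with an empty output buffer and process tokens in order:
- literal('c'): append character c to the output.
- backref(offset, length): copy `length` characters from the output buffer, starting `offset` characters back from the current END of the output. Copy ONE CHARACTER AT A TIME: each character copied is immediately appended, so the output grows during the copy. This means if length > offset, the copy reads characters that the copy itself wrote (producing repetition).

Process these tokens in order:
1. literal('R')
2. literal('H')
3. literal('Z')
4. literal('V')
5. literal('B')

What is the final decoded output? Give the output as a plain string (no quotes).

Token 1: literal('R'). Output: "R"
Token 2: literal('H'). Output: "RH"
Token 3: literal('Z'). Output: "RHZ"
Token 4: literal('V'). Output: "RHZV"
Token 5: literal('B'). Output: "RHZVB"

Answer: RHZVB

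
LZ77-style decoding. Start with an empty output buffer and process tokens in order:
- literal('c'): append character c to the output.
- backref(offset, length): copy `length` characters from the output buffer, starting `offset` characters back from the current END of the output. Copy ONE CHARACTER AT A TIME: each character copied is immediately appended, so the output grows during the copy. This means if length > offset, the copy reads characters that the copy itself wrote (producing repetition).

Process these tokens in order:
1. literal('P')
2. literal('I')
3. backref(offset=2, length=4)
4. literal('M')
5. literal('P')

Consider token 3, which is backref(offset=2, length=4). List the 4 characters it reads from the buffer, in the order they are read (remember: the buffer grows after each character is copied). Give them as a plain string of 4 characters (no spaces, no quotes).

Answer: PIPI

Derivation:
Token 1: literal('P'). Output: "P"
Token 2: literal('I'). Output: "PI"
Token 3: backref(off=2, len=4). Buffer before: "PI" (len 2)
  byte 1: read out[0]='P', append. Buffer now: "PIP"
  byte 2: read out[1]='I', append. Buffer now: "PIPI"
  byte 3: read out[2]='P', append. Buffer now: "PIPIP"
  byte 4: read out[3]='I', append. Buffer now: "PIPIPI"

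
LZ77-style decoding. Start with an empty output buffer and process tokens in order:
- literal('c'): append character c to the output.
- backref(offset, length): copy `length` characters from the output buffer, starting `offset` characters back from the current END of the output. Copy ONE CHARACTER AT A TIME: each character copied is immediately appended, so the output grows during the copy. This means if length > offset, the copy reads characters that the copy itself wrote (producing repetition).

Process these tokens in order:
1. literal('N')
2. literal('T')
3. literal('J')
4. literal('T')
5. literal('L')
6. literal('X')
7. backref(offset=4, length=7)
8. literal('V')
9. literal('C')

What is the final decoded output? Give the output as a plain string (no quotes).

Token 1: literal('N'). Output: "N"
Token 2: literal('T'). Output: "NT"
Token 3: literal('J'). Output: "NTJ"
Token 4: literal('T'). Output: "NTJT"
Token 5: literal('L'). Output: "NTJTL"
Token 6: literal('X'). Output: "NTJTLX"
Token 7: backref(off=4, len=7) (overlapping!). Copied 'JTLXJTL' from pos 2. Output: "NTJTLXJTLXJTL"
Token 8: literal('V'). Output: "NTJTLXJTLXJTLV"
Token 9: literal('C'). Output: "NTJTLXJTLXJTLVC"

Answer: NTJTLXJTLXJTLVC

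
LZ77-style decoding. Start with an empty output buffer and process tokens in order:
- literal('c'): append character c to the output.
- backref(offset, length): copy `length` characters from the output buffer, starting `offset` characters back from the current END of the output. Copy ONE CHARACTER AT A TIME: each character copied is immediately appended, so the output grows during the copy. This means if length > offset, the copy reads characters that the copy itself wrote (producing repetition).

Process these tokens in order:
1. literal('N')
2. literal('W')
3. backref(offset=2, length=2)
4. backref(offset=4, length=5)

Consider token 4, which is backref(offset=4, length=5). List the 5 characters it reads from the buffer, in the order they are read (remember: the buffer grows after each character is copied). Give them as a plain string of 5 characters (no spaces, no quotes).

Token 1: literal('N'). Output: "N"
Token 2: literal('W'). Output: "NW"
Token 3: backref(off=2, len=2). Copied 'NW' from pos 0. Output: "NWNW"
Token 4: backref(off=4, len=5). Buffer before: "NWNW" (len 4)
  byte 1: read out[0]='N', append. Buffer now: "NWNWN"
  byte 2: read out[1]='W', append. Buffer now: "NWNWNW"
  byte 3: read out[2]='N', append. Buffer now: "NWNWNWN"
  byte 4: read out[3]='W', append. Buffer now: "NWNWNWNW"
  byte 5: read out[4]='N', append. Buffer now: "NWNWNWNWN"

Answer: NWNWN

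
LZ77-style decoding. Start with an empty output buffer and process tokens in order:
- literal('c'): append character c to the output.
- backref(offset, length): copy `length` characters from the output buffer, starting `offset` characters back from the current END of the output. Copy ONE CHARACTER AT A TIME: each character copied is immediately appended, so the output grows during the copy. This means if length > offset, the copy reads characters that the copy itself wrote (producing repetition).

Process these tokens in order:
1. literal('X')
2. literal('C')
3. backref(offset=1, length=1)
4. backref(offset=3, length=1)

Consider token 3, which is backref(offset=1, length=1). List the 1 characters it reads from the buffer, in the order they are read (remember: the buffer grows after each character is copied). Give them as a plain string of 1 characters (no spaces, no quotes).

Token 1: literal('X'). Output: "X"
Token 2: literal('C'). Output: "XC"
Token 3: backref(off=1, len=1). Buffer before: "XC" (len 2)
  byte 1: read out[1]='C', append. Buffer now: "XCC"

Answer: C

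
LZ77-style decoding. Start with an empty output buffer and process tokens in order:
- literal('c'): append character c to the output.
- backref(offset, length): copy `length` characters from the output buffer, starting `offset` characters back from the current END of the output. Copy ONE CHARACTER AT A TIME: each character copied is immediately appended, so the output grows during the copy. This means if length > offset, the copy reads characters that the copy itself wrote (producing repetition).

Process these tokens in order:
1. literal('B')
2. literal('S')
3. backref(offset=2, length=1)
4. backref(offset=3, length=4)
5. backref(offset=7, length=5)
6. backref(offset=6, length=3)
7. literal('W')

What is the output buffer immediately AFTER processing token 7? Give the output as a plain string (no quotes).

Token 1: literal('B'). Output: "B"
Token 2: literal('S'). Output: "BS"
Token 3: backref(off=2, len=1). Copied 'B' from pos 0. Output: "BSB"
Token 4: backref(off=3, len=4) (overlapping!). Copied 'BSBB' from pos 0. Output: "BSBBSBB"
Token 5: backref(off=7, len=5). Copied 'BSBBS' from pos 0. Output: "BSBBSBBBSBBS"
Token 6: backref(off=6, len=3). Copied 'BBS' from pos 6. Output: "BSBBSBBBSBBSBBS"
Token 7: literal('W'). Output: "BSBBSBBBSBBSBBSW"

Answer: BSBBSBBBSBBSBBSW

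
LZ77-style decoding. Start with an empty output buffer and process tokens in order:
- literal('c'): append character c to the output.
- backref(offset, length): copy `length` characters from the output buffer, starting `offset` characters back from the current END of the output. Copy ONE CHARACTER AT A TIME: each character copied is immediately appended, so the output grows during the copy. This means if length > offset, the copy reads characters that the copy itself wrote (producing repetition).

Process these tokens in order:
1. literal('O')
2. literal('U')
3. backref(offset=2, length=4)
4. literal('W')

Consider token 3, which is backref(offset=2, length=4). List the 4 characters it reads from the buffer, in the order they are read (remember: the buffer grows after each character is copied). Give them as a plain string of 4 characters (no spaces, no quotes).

Token 1: literal('O'). Output: "O"
Token 2: literal('U'). Output: "OU"
Token 3: backref(off=2, len=4). Buffer before: "OU" (len 2)
  byte 1: read out[0]='O', append. Buffer now: "OUO"
  byte 2: read out[1]='U', append. Buffer now: "OUOU"
  byte 3: read out[2]='O', append. Buffer now: "OUOUO"
  byte 4: read out[3]='U', append. Buffer now: "OUOUOU"

Answer: OUOU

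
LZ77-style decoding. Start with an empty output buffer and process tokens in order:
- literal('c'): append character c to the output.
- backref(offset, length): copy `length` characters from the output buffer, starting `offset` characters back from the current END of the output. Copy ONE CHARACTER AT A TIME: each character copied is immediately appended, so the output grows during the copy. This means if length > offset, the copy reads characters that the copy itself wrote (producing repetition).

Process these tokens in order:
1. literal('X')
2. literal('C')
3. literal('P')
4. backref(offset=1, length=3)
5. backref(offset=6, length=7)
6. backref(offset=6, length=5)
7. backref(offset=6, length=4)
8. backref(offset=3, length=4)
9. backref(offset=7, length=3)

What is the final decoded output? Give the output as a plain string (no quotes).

Token 1: literal('X'). Output: "X"
Token 2: literal('C'). Output: "XC"
Token 3: literal('P'). Output: "XCP"
Token 4: backref(off=1, len=3) (overlapping!). Copied 'PPP' from pos 2. Output: "XCPPPP"
Token 5: backref(off=6, len=7) (overlapping!). Copied 'XCPPPPX' from pos 0. Output: "XCPPPPXCPPPPX"
Token 6: backref(off=6, len=5). Copied 'CPPPP' from pos 7. Output: "XCPPPPXCPPPPXCPPPP"
Token 7: backref(off=6, len=4). Copied 'XCPP' from pos 12. Output: "XCPPPPXCPPPPXCPPPPXCPP"
Token 8: backref(off=3, len=4) (overlapping!). Copied 'CPPC' from pos 19. Output: "XCPPPPXCPPPPXCPPPPXCPPCPPC"
Token 9: backref(off=7, len=3). Copied 'CPP' from pos 19. Output: "XCPPPPXCPPPPXCPPPPXCPPCPPCCPP"

Answer: XCPPPPXCPPPPXCPPPPXCPPCPPCCPP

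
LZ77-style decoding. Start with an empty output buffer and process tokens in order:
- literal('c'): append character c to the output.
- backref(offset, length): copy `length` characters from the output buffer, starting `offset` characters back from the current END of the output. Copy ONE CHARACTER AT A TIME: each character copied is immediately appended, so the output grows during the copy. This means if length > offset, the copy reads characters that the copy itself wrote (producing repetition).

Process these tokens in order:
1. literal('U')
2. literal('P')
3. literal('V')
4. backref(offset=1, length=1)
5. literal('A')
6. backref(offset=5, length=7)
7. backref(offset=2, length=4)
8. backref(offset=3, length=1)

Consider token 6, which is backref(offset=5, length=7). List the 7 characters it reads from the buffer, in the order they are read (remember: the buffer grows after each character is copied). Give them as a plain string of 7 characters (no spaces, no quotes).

Answer: UPVVAUP

Derivation:
Token 1: literal('U'). Output: "U"
Token 2: literal('P'). Output: "UP"
Token 3: literal('V'). Output: "UPV"
Token 4: backref(off=1, len=1). Copied 'V' from pos 2. Output: "UPVV"
Token 5: literal('A'). Output: "UPVVA"
Token 6: backref(off=5, len=7). Buffer before: "UPVVA" (len 5)
  byte 1: read out[0]='U', append. Buffer now: "UPVVAU"
  byte 2: read out[1]='P', append. Buffer now: "UPVVAUP"
  byte 3: read out[2]='V', append. Buffer now: "UPVVAUPV"
  byte 4: read out[3]='V', append. Buffer now: "UPVVAUPVV"
  byte 5: read out[4]='A', append. Buffer now: "UPVVAUPVVA"
  byte 6: read out[5]='U', append. Buffer now: "UPVVAUPVVAU"
  byte 7: read out[6]='P', append. Buffer now: "UPVVAUPVVAUP"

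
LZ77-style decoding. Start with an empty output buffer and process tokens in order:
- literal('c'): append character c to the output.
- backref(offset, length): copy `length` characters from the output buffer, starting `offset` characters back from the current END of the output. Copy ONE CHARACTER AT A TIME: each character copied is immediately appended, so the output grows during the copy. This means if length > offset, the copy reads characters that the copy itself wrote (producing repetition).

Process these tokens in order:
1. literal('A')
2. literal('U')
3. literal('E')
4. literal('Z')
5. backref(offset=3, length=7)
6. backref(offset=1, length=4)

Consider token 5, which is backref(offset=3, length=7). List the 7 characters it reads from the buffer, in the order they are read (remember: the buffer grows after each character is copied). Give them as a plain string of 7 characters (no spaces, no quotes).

Token 1: literal('A'). Output: "A"
Token 2: literal('U'). Output: "AU"
Token 3: literal('E'). Output: "AUE"
Token 4: literal('Z'). Output: "AUEZ"
Token 5: backref(off=3, len=7). Buffer before: "AUEZ" (len 4)
  byte 1: read out[1]='U', append. Buffer now: "AUEZU"
  byte 2: read out[2]='E', append. Buffer now: "AUEZUE"
  byte 3: read out[3]='Z', append. Buffer now: "AUEZUEZ"
  byte 4: read out[4]='U', append. Buffer now: "AUEZUEZU"
  byte 5: read out[5]='E', append. Buffer now: "AUEZUEZUE"
  byte 6: read out[6]='Z', append. Buffer now: "AUEZUEZUEZ"
  byte 7: read out[7]='U', append. Buffer now: "AUEZUEZUEZU"

Answer: UEZUEZU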